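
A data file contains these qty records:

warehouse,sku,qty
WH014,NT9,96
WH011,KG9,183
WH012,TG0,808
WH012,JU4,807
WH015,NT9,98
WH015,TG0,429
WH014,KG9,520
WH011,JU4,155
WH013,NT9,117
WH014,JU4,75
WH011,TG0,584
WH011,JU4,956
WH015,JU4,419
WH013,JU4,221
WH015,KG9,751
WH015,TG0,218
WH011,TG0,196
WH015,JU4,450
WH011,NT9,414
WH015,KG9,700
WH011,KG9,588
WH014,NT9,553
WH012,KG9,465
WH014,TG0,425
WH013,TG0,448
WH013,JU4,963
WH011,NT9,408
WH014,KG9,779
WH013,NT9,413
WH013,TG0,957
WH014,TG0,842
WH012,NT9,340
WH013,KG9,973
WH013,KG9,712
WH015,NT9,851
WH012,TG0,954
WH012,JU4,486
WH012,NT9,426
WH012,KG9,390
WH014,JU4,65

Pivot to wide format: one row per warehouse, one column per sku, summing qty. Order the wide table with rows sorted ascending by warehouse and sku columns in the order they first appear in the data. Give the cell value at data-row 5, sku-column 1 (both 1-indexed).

949

With rows sorted ascending by warehouse, row 5 is warehouse=WH015. sku columns in first-appearance order: NT9, KG9, TG0, JU4; column 1 is NT9.
Long rows with warehouse=WH015, sku=NT9: 98 + 851 = 949.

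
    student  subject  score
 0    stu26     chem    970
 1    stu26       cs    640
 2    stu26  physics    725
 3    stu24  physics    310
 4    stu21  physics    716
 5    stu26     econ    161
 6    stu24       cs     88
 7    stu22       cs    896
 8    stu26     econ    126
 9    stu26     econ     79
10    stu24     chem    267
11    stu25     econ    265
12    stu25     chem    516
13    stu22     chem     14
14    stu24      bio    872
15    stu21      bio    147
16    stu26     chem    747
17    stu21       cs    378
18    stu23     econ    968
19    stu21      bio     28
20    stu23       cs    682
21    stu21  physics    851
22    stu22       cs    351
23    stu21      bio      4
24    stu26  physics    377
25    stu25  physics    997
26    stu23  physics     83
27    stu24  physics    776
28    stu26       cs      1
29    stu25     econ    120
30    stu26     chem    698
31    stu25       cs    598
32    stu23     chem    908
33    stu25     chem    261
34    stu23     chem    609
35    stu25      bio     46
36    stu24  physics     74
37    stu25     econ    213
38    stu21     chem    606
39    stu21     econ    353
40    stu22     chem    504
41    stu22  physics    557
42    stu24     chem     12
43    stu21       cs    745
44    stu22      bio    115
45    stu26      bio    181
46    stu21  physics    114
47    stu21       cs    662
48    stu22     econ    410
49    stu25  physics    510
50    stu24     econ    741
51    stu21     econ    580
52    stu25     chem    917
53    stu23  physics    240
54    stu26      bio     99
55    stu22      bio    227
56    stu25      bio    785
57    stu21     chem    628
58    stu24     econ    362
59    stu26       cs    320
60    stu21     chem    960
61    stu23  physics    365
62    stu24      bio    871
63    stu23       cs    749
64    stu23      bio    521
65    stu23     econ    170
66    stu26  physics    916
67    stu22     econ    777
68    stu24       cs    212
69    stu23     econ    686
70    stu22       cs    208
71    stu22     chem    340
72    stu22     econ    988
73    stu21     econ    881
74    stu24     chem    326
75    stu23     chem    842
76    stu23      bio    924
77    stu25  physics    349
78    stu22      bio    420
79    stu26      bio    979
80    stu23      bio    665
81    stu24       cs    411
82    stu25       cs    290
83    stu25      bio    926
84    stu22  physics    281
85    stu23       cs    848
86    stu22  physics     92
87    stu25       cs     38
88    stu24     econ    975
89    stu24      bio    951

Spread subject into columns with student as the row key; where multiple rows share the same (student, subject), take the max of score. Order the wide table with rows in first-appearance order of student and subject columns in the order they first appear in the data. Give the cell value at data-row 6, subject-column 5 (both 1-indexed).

With rows in first-appearance order of student, row 6 is student=stu23. subject columns in first-appearance order: chem, cs, physics, econ, bio; column 5 is bio.
Long rows with student=stu23, subject=bio: max(521, 924, 665) = 924.

924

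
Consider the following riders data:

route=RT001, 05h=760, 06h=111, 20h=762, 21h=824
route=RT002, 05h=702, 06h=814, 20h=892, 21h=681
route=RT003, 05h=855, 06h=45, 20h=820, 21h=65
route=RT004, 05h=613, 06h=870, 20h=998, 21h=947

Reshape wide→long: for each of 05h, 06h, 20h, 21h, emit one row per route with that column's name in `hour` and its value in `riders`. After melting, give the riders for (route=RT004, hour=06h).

870

Unpivoting turns each (route, wide-column) pair into one long row.
The wide cell at row RT004, column 06h holds 870, so the long row (RT004, 06h) has riders=870.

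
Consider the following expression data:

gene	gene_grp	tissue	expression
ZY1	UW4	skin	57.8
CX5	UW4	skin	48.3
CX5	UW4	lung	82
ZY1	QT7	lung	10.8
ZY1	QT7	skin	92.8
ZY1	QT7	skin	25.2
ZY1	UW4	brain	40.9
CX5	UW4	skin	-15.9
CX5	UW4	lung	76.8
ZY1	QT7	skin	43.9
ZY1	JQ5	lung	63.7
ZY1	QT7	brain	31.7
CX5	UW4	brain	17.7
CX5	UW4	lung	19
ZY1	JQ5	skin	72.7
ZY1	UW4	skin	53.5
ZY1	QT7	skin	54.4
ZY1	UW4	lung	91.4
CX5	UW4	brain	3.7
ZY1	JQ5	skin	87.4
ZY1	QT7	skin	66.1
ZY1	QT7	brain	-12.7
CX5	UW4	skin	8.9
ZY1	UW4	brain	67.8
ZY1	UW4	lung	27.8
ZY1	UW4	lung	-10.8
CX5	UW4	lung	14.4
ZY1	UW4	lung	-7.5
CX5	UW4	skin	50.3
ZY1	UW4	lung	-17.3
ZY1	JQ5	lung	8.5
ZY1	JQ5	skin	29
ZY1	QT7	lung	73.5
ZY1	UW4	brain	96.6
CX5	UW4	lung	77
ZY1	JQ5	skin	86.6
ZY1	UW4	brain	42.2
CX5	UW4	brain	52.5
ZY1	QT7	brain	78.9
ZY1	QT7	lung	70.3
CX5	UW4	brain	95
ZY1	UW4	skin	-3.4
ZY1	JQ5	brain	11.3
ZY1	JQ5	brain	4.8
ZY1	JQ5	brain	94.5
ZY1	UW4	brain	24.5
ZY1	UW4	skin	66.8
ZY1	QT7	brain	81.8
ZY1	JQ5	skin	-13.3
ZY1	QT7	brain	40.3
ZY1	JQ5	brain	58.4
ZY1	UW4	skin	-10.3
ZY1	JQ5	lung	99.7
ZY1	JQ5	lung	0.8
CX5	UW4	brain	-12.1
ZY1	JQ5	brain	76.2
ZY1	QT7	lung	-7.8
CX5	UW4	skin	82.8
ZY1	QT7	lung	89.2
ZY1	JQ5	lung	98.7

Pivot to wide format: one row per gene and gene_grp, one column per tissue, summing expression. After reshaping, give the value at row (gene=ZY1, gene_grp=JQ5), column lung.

271.4

Rows with gene=ZY1, gene_grp=JQ5 and tissue=lung: expression values are 63.7, 8.5, 99.7, 0.8, 98.7.
63.7 + 8.5 + 99.7 + 0.8 + 98.7 = 271.4.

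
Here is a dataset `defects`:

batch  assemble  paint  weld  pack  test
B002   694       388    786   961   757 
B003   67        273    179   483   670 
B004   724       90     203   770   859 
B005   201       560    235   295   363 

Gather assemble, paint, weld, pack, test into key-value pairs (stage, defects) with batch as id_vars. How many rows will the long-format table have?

20

4 batch values × 5 melted columns = 20 rows.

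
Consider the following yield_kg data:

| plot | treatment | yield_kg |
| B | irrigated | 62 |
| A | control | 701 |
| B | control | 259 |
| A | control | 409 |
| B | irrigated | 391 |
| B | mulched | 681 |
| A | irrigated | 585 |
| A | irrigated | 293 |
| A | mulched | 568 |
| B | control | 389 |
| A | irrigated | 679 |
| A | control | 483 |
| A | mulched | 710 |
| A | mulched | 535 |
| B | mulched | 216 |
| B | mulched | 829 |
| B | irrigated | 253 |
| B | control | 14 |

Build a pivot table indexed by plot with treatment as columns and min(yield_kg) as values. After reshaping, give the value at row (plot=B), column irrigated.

Rows with plot=B and treatment=irrigated: yield_kg values are 62, 391, 253.
min(62, 391, 253) = 62.

62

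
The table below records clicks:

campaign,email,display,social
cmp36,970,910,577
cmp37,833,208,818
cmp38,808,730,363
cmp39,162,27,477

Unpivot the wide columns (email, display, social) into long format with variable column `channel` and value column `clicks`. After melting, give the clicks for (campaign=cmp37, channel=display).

Unpivoting turns each (campaign, wide-column) pair into one long row.
The wide cell at row cmp37, column display holds 208, so the long row (cmp37, display) has clicks=208.

208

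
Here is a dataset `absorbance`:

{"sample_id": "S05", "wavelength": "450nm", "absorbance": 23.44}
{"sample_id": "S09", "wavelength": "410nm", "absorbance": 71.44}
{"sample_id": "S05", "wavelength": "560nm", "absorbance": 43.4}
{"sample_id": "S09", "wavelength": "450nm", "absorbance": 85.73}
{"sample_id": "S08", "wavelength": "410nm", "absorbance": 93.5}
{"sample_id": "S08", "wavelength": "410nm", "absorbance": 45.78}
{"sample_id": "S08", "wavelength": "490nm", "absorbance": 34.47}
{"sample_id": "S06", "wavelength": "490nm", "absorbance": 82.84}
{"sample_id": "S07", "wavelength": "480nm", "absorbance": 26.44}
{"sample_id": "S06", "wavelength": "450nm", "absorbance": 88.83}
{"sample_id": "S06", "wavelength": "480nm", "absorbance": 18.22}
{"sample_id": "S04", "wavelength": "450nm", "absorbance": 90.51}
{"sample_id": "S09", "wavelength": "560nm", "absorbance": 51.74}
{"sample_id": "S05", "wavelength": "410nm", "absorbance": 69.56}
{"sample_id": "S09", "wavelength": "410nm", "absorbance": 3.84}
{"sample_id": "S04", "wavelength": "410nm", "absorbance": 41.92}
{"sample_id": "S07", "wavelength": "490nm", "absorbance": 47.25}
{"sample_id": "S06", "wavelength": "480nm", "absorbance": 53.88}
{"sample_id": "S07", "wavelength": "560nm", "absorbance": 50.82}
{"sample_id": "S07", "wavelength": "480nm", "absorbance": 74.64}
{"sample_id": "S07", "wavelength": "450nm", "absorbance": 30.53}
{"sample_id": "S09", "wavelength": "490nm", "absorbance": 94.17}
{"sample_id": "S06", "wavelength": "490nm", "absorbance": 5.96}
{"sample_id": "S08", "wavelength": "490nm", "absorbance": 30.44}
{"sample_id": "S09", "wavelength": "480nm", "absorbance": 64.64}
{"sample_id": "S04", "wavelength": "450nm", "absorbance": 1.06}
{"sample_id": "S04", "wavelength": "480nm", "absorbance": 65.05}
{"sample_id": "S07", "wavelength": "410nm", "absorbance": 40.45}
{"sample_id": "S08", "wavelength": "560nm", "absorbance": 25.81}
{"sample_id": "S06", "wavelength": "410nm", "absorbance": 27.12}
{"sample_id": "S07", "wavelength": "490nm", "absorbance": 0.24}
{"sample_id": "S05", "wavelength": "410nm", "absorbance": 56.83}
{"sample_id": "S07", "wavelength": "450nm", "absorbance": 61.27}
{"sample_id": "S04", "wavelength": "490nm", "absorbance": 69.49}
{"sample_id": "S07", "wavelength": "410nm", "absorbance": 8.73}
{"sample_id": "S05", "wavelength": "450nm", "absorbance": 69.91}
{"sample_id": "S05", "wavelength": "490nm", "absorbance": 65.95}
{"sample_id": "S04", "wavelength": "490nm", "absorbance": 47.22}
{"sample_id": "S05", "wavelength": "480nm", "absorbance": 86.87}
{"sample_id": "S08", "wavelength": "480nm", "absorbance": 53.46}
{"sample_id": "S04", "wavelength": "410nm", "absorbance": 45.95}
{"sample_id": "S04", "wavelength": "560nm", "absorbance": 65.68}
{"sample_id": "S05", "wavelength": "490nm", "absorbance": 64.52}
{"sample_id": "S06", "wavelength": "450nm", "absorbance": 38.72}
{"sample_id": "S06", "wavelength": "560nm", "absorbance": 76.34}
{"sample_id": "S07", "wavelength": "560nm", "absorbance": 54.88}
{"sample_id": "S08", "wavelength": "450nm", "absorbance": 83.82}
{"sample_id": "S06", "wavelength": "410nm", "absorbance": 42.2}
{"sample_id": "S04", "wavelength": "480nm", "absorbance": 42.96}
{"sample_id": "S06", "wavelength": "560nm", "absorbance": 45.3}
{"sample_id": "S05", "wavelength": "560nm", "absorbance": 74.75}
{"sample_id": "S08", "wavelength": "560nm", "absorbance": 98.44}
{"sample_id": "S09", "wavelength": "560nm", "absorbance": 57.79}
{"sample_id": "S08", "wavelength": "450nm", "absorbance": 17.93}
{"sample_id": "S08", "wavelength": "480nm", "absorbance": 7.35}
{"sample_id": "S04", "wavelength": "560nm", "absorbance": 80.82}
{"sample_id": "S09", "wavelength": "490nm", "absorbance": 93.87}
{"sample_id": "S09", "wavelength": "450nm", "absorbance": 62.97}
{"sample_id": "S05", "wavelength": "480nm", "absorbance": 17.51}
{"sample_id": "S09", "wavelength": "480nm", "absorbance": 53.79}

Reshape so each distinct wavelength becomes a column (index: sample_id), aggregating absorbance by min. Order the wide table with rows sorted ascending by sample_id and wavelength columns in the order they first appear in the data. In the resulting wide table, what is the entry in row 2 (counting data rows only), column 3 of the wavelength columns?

43.4

With rows sorted ascending by sample_id, row 2 is sample_id=S05. wavelength columns in first-appearance order: 450nm, 410nm, 560nm, 490nm, 480nm; column 3 is 560nm.
Long rows with sample_id=S05, wavelength=560nm: min(43.4, 74.75) = 43.4.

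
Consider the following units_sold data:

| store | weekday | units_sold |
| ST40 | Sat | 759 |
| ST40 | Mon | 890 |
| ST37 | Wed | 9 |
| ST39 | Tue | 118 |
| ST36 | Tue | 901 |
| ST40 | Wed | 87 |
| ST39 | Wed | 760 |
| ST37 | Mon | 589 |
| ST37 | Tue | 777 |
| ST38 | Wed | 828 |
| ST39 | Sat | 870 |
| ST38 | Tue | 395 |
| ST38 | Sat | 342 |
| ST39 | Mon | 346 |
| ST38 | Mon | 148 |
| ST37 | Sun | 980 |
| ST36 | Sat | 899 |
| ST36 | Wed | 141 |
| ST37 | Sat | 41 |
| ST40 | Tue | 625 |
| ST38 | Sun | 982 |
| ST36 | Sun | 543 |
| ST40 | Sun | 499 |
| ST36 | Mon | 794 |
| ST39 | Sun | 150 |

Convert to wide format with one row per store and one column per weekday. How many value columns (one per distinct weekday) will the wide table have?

5

5 distinct weekday values: Sat, Sun, Wed, Tue, Mon.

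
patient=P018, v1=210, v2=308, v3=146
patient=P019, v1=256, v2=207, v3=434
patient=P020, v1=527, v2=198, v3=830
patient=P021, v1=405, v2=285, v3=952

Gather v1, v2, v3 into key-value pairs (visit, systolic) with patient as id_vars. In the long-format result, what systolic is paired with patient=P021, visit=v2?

285

Unpivoting turns each (patient, wide-column) pair into one long row.
The wide cell at row P021, column v2 holds 285, so the long row (P021, v2) has systolic=285.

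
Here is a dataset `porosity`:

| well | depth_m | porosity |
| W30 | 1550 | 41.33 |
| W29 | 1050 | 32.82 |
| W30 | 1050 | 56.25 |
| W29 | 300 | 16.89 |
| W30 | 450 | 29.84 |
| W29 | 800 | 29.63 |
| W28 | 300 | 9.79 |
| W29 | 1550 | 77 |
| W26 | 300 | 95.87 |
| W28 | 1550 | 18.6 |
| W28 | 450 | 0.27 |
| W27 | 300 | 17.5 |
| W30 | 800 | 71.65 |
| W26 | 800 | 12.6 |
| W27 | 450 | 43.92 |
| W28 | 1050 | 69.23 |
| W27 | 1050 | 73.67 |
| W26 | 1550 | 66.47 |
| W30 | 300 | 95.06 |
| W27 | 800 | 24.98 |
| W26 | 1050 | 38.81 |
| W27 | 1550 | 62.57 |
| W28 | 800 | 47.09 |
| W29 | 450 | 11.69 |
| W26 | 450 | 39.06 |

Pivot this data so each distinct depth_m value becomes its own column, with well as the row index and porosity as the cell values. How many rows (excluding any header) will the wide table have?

5 distinct well values → 5 rows.

5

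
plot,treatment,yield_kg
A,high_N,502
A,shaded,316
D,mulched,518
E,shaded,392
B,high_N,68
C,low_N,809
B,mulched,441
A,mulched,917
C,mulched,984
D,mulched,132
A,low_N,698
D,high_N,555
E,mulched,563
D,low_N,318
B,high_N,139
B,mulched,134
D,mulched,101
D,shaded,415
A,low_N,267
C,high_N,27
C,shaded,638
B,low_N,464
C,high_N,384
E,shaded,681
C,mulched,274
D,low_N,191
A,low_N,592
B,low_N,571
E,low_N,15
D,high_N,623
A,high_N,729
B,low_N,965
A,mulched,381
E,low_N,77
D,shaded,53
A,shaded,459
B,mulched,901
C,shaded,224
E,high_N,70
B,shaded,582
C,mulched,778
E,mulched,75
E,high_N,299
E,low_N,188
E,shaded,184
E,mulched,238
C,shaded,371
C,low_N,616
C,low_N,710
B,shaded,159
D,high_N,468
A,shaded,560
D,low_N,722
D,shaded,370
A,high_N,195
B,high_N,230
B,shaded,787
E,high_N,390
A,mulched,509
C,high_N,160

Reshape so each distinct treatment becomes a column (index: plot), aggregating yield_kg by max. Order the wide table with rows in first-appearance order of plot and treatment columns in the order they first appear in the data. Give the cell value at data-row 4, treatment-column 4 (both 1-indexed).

965

With rows in first-appearance order of plot, row 4 is plot=B. treatment columns in first-appearance order: high_N, shaded, mulched, low_N; column 4 is low_N.
Long rows with plot=B, treatment=low_N: max(464, 571, 965) = 965.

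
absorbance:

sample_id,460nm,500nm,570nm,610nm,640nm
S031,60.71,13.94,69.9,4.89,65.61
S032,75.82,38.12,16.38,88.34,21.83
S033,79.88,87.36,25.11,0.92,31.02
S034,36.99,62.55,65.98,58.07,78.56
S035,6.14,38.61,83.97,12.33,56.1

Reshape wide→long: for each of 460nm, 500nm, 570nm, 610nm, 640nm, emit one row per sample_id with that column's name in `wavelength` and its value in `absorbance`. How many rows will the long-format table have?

25

5 sample_id values × 5 melted columns = 25 rows.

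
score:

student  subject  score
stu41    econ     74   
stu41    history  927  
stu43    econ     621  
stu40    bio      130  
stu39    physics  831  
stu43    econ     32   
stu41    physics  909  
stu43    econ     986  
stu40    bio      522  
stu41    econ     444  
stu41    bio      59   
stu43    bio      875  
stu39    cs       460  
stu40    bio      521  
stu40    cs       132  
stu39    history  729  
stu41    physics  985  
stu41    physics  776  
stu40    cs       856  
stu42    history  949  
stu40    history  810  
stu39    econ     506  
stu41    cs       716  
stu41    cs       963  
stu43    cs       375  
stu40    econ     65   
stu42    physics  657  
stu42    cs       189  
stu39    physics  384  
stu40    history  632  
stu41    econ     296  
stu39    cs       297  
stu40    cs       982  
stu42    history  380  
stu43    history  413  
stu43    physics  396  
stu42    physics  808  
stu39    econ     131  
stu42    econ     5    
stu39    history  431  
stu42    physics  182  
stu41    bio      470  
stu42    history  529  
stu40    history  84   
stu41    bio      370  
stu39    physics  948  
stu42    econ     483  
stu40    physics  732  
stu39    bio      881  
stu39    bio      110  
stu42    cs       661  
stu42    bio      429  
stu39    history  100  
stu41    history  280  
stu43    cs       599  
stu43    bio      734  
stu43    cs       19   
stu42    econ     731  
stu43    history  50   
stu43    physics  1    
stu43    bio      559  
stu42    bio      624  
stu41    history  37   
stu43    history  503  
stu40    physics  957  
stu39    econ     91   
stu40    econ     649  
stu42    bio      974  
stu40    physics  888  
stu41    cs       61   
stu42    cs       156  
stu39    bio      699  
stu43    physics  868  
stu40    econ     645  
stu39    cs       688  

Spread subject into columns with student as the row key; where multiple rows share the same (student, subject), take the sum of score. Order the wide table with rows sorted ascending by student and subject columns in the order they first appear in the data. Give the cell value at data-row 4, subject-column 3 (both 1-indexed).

With rows sorted ascending by student, row 4 is student=stu42. subject columns in first-appearance order: econ, history, bio, physics, cs; column 3 is bio.
Long rows with student=stu42, subject=bio: 429 + 624 + 974 = 2027.

2027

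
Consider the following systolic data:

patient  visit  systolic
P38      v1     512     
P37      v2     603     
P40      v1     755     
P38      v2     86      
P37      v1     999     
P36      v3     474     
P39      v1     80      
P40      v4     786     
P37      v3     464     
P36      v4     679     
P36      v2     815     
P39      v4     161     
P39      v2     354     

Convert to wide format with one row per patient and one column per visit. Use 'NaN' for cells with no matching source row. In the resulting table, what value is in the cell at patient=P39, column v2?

354

The long row with patient=P39, visit=v2 has systolic=354.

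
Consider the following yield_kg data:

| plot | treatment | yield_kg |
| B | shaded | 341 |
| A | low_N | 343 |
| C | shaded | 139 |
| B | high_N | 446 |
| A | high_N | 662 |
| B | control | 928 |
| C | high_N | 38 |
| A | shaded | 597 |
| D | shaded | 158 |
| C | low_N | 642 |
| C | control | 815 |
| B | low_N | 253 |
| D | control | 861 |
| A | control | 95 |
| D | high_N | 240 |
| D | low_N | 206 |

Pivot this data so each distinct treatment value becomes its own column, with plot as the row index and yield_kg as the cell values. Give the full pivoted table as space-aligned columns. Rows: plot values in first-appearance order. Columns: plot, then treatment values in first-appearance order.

Columns: plot plus the 4 distinct treatment values (shaded, low_N, high_N, control).
For example, row B column shaded takes yield_kg=341 from the long row (B, shaded).

plot  shaded  low_N  high_N  control
B     341     253    446     928    
A     597     343    662     95     
C     139     642    38      815    
D     158     206    240     861    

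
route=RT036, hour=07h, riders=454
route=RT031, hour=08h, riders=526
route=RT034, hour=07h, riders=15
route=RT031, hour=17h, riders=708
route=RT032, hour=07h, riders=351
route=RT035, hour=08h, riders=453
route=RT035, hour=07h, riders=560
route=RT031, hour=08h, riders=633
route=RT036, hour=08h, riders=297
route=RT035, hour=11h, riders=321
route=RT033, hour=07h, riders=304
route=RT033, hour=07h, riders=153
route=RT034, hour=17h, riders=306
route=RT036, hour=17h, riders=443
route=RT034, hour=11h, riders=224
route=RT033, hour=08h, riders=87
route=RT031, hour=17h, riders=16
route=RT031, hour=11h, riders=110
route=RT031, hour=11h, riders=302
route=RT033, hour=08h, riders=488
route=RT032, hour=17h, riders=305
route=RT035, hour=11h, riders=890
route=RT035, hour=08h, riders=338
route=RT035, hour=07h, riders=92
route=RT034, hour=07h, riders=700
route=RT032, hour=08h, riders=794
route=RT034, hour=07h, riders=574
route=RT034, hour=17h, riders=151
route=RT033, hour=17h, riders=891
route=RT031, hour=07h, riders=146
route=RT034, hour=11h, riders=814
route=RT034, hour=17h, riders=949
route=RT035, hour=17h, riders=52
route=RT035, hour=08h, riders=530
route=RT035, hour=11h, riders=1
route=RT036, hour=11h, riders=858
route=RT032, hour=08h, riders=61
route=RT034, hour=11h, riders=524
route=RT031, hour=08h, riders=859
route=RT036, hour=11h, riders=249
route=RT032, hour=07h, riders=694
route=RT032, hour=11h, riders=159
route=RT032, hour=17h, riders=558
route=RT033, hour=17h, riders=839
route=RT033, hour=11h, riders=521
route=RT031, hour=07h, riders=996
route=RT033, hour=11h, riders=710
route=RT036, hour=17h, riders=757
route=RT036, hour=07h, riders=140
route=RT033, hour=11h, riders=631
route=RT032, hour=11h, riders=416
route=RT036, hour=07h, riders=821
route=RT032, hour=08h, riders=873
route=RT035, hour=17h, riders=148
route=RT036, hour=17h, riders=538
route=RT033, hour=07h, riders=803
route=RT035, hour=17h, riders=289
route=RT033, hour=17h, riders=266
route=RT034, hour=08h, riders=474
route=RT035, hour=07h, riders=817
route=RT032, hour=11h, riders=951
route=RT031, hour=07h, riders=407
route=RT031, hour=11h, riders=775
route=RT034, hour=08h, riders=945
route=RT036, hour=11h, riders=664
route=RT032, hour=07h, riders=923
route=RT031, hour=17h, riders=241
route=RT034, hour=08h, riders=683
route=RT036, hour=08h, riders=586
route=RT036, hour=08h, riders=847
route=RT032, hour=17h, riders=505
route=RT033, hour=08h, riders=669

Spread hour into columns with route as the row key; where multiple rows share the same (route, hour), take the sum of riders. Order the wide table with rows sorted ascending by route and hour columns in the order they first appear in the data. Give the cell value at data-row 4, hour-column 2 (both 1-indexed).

With rows sorted ascending by route, row 4 is route=RT034. hour columns in first-appearance order: 07h, 08h, 17h, 11h; column 2 is 08h.
Long rows with route=RT034, hour=08h: 474 + 945 + 683 = 2102.

2102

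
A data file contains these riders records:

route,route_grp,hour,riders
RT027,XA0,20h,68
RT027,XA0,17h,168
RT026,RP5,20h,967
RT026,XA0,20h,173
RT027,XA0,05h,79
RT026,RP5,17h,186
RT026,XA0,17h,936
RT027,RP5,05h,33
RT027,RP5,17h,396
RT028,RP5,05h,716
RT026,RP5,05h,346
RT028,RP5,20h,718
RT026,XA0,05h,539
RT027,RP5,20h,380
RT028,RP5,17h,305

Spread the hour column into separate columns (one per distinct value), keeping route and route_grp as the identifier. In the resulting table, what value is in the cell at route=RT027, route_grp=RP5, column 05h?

Wide layout: rows indexed by route and route_grp, columns are the 3 distinct hour values (20h, 17h, 05h).
Cell (route=RT027, route_grp=RP5, hour=05h) draws from the long row where route=RT027, route_grp=RP5 and hour=05h, which has riders=33.

33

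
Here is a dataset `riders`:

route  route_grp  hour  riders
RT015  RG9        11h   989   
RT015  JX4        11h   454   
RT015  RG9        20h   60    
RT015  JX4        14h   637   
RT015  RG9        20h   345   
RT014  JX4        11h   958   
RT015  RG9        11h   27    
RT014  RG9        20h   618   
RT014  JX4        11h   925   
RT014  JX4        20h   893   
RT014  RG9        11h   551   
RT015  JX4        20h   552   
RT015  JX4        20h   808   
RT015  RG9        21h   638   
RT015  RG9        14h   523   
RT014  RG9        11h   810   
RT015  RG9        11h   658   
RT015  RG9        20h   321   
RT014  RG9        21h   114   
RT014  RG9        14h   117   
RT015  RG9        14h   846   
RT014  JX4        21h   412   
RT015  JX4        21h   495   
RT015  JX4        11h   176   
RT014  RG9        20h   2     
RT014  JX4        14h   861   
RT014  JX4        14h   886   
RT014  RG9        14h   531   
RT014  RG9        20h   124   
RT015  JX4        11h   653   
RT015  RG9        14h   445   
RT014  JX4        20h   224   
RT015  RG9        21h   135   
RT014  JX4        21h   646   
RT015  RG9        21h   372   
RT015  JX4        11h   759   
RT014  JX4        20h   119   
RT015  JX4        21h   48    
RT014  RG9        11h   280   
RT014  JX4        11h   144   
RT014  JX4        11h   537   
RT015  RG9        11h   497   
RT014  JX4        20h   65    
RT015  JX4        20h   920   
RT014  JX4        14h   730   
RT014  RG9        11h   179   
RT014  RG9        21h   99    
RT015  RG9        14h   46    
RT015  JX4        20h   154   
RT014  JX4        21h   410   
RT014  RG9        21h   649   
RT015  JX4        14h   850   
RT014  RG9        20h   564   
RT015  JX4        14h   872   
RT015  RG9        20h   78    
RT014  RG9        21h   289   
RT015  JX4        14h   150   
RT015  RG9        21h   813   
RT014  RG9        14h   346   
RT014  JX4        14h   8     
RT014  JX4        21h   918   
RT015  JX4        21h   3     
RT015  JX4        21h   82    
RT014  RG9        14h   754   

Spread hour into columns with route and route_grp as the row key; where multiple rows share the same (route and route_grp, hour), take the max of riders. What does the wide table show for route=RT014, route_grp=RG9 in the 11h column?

810

Rows with route=RT014, route_grp=RG9 and hour=11h: riders values are 551, 810, 280, 179.
max(551, 810, 280, 179) = 810.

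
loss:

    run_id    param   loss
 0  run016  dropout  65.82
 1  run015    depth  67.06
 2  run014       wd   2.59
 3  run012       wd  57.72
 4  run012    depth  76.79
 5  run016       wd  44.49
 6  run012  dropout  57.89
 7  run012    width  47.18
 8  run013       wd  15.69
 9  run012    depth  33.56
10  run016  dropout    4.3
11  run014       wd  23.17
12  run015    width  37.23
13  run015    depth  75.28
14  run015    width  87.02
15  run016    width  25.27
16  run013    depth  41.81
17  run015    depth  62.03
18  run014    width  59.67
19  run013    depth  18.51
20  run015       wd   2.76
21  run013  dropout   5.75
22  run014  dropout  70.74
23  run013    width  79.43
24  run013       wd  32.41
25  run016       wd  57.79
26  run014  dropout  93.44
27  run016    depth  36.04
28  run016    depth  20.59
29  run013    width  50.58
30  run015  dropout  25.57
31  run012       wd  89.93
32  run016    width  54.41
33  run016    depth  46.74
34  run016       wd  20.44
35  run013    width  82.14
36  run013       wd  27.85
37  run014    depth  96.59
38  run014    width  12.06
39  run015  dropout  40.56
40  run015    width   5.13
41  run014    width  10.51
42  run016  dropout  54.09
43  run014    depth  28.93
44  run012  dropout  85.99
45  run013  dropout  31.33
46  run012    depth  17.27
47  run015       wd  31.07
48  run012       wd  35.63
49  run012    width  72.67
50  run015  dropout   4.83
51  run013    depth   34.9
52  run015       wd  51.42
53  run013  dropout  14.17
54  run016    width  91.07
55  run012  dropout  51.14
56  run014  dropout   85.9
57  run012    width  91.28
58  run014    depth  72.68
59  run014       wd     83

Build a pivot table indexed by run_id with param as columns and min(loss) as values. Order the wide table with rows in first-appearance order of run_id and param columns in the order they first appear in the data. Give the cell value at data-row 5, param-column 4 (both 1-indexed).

With rows in first-appearance order of run_id, row 5 is run_id=run013. param columns in first-appearance order: dropout, depth, wd, width; column 4 is width.
Long rows with run_id=run013, param=width: min(79.43, 50.58, 82.14) = 50.58.

50.58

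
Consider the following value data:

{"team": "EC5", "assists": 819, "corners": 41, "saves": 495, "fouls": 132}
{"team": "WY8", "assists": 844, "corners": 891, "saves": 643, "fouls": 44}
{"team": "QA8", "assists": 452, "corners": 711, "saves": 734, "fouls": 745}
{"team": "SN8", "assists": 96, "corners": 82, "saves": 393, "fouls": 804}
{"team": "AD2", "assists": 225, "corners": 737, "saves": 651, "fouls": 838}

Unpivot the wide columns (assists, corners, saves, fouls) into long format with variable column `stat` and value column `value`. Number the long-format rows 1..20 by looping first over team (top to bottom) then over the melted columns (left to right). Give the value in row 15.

393

20 rows total (5 × 4). Row 15: index ⌊(15-1)/4⌋ = 3 into team → SN8; (15-1) mod 4 = 2 into the melted columns → saves.
So row 15 is (SN8, saves, 393); value = 393.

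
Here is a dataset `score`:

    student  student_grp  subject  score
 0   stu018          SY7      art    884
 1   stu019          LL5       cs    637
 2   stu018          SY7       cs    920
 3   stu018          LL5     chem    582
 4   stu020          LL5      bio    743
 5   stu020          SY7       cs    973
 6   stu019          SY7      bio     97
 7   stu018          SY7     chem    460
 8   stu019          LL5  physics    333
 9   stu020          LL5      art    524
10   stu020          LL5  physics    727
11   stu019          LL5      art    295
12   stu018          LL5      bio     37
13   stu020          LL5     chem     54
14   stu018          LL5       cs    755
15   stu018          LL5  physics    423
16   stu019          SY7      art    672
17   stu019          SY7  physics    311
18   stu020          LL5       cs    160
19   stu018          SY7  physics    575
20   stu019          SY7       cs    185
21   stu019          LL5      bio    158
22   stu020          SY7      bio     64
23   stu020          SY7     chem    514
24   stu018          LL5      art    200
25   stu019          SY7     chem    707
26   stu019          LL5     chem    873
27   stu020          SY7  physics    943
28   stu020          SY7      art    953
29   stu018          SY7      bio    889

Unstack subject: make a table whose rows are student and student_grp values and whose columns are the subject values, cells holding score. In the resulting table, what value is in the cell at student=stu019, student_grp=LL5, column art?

295

Wide layout: rows indexed by student and student_grp, columns are the 5 distinct subject values (art, cs, chem, bio, physics).
Cell (student=stu019, student_grp=LL5, subject=art) draws from the long row where student=stu019, student_grp=LL5 and subject=art, which has score=295.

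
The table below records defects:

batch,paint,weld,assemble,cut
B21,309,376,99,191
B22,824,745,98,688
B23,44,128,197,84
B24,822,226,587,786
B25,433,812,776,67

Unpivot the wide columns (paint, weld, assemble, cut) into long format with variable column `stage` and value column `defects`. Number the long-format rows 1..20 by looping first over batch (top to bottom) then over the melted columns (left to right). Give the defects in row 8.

20 rows total (5 × 4). Row 8: index ⌊(8-1)/4⌋ = 1 into batch → B22; (8-1) mod 4 = 3 into the melted columns → cut.
So row 8 is (B22, cut, 688); defects = 688.

688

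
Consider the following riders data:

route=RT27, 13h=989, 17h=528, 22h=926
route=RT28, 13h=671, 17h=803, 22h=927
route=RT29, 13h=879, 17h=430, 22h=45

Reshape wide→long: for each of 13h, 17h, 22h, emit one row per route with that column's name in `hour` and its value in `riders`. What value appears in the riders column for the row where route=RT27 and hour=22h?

926

Unpivoting turns each (route, wide-column) pair into one long row.
The wide cell at row RT27, column 22h holds 926, so the long row (RT27, 22h) has riders=926.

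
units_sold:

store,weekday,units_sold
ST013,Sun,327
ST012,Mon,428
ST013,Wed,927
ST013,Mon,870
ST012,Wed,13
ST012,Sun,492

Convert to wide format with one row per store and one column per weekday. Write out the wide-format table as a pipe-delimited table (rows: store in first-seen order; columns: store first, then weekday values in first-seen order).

Columns: store plus the 3 distinct weekday values (Sun, Mon, Wed).
For example, row ST013 column Sun takes units_sold=327 from the long row (ST013, Sun).

| store | Sun | Mon | Wed |
| ST013 | 327 | 870 | 927 |
| ST012 | 492 | 428 | 13 |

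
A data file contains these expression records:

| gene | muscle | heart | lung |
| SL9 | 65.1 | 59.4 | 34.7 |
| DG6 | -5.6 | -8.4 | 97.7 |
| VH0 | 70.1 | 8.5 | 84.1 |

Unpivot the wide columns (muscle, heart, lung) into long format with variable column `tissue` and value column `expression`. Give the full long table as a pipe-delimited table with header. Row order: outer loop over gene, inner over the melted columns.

Each (gene, column) pair becomes one row: 3 × 3 = 9 rows.
For example, (SL9, muscle) → expression=65.1.

| gene | tissue | expression |
| SL9 | muscle | 65.1 |
| SL9 | heart | 59.4 |
| SL9 | lung | 34.7 |
| DG6 | muscle | -5.6 |
| DG6 | heart | -8.4 |
| DG6 | lung | 97.7 |
| VH0 | muscle | 70.1 |
| VH0 | heart | 8.5 |
| VH0 | lung | 84.1 |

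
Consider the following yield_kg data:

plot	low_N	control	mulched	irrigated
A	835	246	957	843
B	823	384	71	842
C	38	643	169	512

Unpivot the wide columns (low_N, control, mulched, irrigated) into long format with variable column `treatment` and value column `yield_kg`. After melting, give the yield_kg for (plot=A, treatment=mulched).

Unpivoting turns each (plot, wide-column) pair into one long row.
The wide cell at row A, column mulched holds 957, so the long row (A, mulched) has yield_kg=957.

957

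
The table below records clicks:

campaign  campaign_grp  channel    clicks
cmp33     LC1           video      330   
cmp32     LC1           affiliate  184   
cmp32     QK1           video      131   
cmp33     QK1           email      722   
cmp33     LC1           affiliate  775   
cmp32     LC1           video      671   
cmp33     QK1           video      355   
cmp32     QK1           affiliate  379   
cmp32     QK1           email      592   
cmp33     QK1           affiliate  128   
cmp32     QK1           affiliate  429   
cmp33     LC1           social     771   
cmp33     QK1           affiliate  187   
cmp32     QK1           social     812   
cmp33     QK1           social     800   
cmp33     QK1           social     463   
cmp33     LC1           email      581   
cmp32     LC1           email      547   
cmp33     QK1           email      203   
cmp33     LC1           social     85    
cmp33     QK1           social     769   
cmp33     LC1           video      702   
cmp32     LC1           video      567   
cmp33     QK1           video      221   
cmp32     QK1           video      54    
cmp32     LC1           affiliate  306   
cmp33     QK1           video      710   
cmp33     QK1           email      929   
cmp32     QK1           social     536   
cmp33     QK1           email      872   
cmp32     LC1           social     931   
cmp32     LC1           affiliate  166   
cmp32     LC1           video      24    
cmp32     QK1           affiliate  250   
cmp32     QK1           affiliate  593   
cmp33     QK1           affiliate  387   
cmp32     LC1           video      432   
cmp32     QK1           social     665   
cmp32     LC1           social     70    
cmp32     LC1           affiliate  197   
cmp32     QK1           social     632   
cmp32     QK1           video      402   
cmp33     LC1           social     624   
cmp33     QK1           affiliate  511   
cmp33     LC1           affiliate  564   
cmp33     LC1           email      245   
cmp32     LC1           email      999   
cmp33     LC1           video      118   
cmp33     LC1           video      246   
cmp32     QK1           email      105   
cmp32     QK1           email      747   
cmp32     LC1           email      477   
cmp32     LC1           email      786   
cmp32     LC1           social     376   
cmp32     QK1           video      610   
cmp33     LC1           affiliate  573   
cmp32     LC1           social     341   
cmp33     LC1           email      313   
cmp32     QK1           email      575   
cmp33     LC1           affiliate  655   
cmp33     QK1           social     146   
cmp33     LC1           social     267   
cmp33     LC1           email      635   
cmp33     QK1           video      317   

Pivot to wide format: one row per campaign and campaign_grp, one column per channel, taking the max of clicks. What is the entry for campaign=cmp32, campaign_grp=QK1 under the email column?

Rows with campaign=cmp32, campaign_grp=QK1 and channel=email: clicks values are 592, 105, 747, 575.
max(592, 105, 747, 575) = 747.

747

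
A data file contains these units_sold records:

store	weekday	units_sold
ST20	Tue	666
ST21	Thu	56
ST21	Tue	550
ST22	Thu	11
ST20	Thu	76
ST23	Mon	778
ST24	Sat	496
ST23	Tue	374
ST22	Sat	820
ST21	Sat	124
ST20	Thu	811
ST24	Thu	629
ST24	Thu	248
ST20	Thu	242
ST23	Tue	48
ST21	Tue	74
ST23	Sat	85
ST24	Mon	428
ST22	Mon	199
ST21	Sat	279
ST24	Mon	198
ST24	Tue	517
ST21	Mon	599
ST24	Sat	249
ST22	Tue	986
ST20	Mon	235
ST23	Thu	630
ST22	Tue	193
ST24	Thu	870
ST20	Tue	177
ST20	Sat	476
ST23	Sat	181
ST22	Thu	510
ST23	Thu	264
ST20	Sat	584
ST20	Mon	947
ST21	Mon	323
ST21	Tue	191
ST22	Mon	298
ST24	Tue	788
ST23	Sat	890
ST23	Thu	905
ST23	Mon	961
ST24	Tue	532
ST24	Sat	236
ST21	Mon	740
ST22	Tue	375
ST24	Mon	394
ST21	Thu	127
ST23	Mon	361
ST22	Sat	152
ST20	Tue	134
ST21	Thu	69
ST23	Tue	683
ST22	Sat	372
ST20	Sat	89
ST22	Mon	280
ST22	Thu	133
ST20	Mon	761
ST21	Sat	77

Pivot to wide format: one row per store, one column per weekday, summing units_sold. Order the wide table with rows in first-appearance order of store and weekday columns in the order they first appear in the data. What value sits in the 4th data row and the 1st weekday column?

1105

With rows in first-appearance order of store, row 4 is store=ST23. weekday columns in first-appearance order: Tue, Thu, Mon, Sat; column 1 is Tue.
Long rows with store=ST23, weekday=Tue: 374 + 48 + 683 = 1105.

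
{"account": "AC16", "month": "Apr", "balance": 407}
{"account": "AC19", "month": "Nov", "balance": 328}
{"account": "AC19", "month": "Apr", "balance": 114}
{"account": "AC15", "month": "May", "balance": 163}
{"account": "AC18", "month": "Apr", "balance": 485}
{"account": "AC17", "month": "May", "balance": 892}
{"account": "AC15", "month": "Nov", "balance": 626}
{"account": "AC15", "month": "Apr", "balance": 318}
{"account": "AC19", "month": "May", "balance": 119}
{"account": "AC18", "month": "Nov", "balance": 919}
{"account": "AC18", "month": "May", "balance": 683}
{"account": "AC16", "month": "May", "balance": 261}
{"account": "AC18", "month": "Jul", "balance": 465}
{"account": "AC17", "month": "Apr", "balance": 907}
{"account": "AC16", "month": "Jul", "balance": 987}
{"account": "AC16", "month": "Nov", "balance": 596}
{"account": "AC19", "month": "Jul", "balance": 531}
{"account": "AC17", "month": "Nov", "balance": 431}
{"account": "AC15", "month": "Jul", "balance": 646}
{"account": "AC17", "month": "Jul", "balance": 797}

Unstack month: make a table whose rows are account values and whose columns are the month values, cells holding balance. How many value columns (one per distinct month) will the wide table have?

4

4 distinct month values: May, Apr, Nov, Jul.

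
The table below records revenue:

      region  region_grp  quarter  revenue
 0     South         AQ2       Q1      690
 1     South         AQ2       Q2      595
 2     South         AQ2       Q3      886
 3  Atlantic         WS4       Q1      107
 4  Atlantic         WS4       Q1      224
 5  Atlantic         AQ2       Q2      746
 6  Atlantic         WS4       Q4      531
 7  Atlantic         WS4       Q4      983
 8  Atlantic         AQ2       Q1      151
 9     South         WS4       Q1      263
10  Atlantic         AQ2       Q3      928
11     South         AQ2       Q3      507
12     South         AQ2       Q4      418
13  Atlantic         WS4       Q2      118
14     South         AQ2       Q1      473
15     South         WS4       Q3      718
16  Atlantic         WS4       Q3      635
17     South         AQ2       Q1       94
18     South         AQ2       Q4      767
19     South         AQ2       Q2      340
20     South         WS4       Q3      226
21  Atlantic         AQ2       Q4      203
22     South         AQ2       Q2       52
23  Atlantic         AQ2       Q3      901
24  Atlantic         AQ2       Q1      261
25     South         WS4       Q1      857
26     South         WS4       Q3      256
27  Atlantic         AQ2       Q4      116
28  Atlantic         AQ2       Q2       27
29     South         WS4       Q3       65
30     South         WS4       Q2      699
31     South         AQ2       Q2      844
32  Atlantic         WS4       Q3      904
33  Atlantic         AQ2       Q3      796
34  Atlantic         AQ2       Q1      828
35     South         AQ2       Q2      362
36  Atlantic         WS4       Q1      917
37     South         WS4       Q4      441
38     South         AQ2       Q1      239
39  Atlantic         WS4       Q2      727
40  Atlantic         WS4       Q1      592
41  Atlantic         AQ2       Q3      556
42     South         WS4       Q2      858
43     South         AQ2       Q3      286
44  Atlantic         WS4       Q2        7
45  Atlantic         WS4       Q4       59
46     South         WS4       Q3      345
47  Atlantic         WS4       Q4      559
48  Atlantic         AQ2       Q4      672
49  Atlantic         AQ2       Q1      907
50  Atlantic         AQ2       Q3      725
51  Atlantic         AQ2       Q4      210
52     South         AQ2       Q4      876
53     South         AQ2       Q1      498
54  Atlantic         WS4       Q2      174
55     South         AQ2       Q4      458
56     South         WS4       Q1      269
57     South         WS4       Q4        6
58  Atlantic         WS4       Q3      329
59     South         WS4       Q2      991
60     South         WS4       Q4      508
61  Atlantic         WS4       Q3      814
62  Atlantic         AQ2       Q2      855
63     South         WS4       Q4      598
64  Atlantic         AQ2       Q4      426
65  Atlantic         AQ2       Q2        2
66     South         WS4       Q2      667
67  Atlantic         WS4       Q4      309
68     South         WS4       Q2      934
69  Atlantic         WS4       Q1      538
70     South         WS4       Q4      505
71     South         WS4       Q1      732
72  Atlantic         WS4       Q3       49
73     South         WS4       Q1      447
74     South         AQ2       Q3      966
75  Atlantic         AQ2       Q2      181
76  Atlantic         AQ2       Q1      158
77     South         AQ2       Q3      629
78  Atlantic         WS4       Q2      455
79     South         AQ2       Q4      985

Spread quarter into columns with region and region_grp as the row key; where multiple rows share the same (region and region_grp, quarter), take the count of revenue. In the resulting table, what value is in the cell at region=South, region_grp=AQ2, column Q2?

Rows with region=South, region_grp=AQ2 and quarter=Q2: revenue values are 595, 340, 52, 844, 362.
5 rows match — count = 5.

5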